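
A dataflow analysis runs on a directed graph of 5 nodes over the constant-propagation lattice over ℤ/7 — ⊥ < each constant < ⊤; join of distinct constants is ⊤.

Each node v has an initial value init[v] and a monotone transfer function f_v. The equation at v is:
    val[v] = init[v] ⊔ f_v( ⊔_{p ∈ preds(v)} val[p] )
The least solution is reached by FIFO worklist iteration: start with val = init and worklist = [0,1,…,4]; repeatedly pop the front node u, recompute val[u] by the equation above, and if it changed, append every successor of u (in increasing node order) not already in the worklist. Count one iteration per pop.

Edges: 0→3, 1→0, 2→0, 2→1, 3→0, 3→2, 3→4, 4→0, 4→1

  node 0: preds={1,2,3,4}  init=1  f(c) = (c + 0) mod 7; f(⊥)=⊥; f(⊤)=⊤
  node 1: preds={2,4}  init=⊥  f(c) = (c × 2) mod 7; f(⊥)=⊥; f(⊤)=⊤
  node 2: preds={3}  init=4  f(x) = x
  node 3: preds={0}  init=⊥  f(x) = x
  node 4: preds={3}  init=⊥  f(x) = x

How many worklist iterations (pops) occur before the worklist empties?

9

Trace (9 dequeues):
  [1] u=0 | in 4 | out ⊤ | prev 1 | push {}
  [2] u=1 | in 4 | out 1 | prev ⊥ | push {0}
  [3] u=2 | in ⊥ | out 4 | ==
  [4] u=3 | in ⊤ | out ⊤ | prev ⊥ | push {2}
  [5] u=4 | in ⊤ | out ⊤ | prev ⊥ | push {1}
  [6] u=0 | in ⊤ | out ⊤ | ==
  [7] u=2 | in ⊤ | out ⊤ | prev 4 | push {0}
  [8] u=1 | in ⊤ | out ⊤ | prev 1 | push {}
  [9] u=0 | in ⊤ | out ⊤ | ==

Converged values:
  [0] ⊤
  [1] ⊤
  [2] ⊤
  [3] ⊤
  [4] ⊤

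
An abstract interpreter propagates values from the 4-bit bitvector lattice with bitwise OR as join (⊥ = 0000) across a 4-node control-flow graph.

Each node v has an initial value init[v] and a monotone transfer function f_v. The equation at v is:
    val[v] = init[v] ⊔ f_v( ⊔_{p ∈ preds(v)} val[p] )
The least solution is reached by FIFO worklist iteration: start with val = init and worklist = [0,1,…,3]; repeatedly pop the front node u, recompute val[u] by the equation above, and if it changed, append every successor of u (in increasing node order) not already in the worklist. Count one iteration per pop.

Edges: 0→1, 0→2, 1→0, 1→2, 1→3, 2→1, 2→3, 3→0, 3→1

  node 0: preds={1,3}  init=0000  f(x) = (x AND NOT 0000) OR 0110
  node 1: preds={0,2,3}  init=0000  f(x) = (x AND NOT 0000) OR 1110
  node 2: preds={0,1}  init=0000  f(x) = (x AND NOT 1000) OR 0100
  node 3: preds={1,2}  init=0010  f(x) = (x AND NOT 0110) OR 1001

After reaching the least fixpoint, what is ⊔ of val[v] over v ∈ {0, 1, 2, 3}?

1111

Iteration log — 10 steps:
  step 1. node 0  ⊔preds=0010  new=0110  old=0000  +wl: 
  step 2. node 1  ⊔preds=0110  new=1110  old=0000  +wl: 0
  step 3. node 2  ⊔preds=1110  new=0110  old=0000  +wl: 1
  step 4. node 3  ⊔preds=1110  new=1011  old=0010  +wl: 
  step 5. node 0  ⊔preds=1111  new=1111  old=0110  +wl: 2
  step 6. node 1  ⊔preds=1111  new=1111  old=1110  +wl: 0,3
  step 7. node 2  ⊔preds=1111  new=0111  old=0110  +wl: 1
  step 8. node 0  ⊔preds=1111  new=1111  stable
  step 9. node 3  ⊔preds=1111  new=1011  stable
  step 10. node 1  ⊔preds=1111  new=1111  stable

Least fixpoint reached:
  node 0: 1111
  node 1: 1111
  node 2: 0111
  node 3: 1011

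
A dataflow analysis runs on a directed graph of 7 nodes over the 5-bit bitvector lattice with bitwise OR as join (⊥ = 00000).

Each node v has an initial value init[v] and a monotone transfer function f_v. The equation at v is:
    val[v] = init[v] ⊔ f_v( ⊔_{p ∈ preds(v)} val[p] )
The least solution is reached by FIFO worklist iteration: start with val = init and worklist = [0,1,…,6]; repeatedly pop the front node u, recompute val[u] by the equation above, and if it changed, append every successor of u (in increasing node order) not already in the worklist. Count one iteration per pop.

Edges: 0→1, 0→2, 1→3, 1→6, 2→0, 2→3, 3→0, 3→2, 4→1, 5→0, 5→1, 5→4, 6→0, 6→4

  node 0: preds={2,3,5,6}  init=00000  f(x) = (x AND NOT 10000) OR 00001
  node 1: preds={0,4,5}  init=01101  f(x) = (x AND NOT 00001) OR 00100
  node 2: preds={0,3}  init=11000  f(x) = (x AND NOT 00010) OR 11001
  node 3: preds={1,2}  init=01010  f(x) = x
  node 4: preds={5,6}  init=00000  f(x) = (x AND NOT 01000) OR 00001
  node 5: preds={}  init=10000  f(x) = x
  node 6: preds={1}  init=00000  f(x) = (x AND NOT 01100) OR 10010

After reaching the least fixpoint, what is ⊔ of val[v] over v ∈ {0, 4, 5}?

11111

Trace (14 dequeues):
  [1] u=0 | in 11010 | out 01011 | prev 00000 | push {}
  [2] u=1 | in 11011 | out 11111 | prev 01101 | push {}
  [3] u=2 | in 01011 | out 11001 | prev 11000 | push {0}
  [4] u=3 | in 11111 | out 11111 | prev 01010 | push {2}
  [5] u=4 | in 10000 | out 10001 | prev 00000 | push {1}
  [6] u=5 | in 00000 | out 10000 | ==
  [7] u=6 | in 11111 | out 10011 | prev 00000 | push {4}
  [8] u=0 | in 11111 | out 01111 | prev 01011 | push {}
  [9] u=2 | in 11111 | out 11101 | prev 11001 | push {0,3}
  [10] u=1 | in 11111 | out 11111 | ==
  [11] u=4 | in 10011 | out 10011 | prev 10001 | push {1}
  [12] u=0 | in 11111 | out 01111 | ==
  [13] u=3 | in 11111 | out 11111 | ==
  [14] u=1 | in 11111 | out 11111 | ==

Converged values:
  [0] 01111
  [1] 11111
  [2] 11101
  [3] 11111
  [4] 10011
  [5] 10000
  [6] 10011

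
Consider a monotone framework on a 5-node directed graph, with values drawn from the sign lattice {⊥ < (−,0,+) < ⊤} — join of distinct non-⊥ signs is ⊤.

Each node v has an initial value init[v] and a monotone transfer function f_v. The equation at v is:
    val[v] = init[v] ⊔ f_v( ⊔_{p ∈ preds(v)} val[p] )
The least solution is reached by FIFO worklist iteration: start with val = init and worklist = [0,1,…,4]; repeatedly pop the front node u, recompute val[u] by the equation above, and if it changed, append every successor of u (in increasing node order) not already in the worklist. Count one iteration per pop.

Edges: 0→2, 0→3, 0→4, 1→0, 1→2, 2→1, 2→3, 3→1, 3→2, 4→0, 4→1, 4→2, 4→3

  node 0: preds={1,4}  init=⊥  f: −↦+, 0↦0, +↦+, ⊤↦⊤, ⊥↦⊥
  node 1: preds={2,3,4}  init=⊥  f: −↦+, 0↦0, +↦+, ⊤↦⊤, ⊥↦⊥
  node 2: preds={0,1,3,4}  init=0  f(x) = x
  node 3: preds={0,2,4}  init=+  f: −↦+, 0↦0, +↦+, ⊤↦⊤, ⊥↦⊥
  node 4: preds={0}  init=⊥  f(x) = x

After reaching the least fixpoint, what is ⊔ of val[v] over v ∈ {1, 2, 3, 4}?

⊤

Trace (14 dequeues):
  [1] u=0 | in ⊥ | out ⊥ | ==
  [2] u=1 | in ⊤ | out ⊤ | prev ⊥ | push {0}
  [3] u=2 | in ⊤ | out ⊤ | prev 0 | push {1}
  [4] u=3 | in ⊤ | out ⊤ | prev + | push {2}
  [5] u=4 | in ⊥ | out ⊥ | ==
  [6] u=0 | in ⊤ | out ⊤ | prev ⊥ | push {3,4}
  [7] u=1 | in ⊤ | out ⊤ | ==
  [8] u=2 | in ⊤ | out ⊤ | ==
  [9] u=3 | in ⊤ | out ⊤ | ==
  [10] u=4 | in ⊤ | out ⊤ | prev ⊥ | push {0,1,2,3}
  [11] u=0 | in ⊤ | out ⊤ | ==
  [12] u=1 | in ⊤ | out ⊤ | ==
  [13] u=2 | in ⊤ | out ⊤ | ==
  [14] u=3 | in ⊤ | out ⊤ | ==

Converged values:
  [0] ⊤
  [1] ⊤
  [2] ⊤
  [3] ⊤
  [4] ⊤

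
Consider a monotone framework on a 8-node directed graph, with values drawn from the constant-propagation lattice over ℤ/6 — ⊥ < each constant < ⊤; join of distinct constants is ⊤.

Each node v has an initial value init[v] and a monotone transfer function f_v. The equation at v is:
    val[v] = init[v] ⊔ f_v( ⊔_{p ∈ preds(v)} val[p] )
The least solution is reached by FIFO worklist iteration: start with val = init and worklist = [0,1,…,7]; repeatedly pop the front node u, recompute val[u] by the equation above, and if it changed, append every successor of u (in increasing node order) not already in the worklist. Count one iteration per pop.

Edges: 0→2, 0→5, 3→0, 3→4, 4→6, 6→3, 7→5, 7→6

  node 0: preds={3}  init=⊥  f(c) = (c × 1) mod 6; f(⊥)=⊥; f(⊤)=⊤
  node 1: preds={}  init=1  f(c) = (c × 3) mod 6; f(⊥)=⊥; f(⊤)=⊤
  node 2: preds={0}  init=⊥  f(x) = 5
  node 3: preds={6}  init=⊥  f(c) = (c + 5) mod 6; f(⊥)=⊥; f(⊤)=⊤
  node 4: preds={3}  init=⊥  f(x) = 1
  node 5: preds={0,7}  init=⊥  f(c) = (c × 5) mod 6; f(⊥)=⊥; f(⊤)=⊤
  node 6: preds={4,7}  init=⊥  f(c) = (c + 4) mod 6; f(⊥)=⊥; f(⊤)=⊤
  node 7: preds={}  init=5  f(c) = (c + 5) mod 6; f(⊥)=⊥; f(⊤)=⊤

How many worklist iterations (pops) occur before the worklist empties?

13

Trace (13 dequeues):
  [1] u=0 | in ⊥ | out ⊥ | ==
  [2] u=1 | in ⊥ | out 1 | ==
  [3] u=2 | in ⊥ | out 5 | prev ⊥ | push {}
  [4] u=3 | in ⊥ | out ⊥ | ==
  [5] u=4 | in ⊥ | out 1 | prev ⊥ | push {}
  [6] u=5 | in 5 | out 1 | prev ⊥ | push {}
  [7] u=6 | in ⊤ | out ⊤ | prev ⊥ | push {3}
  [8] u=7 | in ⊥ | out 5 | ==
  [9] u=3 | in ⊤ | out ⊤ | prev ⊥ | push {0,4}
  [10] u=0 | in ⊤ | out ⊤ | prev ⊥ | push {2,5}
  [11] u=4 | in ⊤ | out 1 | ==
  [12] u=2 | in ⊤ | out 5 | ==
  [13] u=5 | in ⊤ | out ⊤ | prev 1 | push {}

Converged values:
  [0] ⊤
  [1] 1
  [2] 5
  [3] ⊤
  [4] 1
  [5] ⊤
  [6] ⊤
  [7] 5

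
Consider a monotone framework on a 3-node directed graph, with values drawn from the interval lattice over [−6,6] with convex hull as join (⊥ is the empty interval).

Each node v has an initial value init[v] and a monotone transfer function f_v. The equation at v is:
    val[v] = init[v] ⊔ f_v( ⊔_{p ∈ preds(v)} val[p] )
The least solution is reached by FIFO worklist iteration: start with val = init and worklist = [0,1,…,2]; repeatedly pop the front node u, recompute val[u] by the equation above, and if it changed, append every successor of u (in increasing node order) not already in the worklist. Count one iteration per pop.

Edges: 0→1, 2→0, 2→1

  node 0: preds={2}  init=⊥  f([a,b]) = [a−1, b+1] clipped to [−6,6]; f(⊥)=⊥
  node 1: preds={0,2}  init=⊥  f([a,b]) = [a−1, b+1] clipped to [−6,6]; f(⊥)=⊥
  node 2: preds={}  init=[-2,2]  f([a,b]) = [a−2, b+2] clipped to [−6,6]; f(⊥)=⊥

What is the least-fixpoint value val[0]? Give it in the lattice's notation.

Worklist (3 pops):
  #1 pop 0: in=[-2,2] → [-3,3] (was ⊥); enqueue []
  #2 pop 1: in=[-3,3] → [-4,4] (was ⊥); enqueue []
  #3 pop 2: in=⊥ → [-2,2] (no change)

Fixpoint:
  val[0] = [-3,3]
  val[1] = [-4,4]
  val[2] = [-2,2]

[-3,3]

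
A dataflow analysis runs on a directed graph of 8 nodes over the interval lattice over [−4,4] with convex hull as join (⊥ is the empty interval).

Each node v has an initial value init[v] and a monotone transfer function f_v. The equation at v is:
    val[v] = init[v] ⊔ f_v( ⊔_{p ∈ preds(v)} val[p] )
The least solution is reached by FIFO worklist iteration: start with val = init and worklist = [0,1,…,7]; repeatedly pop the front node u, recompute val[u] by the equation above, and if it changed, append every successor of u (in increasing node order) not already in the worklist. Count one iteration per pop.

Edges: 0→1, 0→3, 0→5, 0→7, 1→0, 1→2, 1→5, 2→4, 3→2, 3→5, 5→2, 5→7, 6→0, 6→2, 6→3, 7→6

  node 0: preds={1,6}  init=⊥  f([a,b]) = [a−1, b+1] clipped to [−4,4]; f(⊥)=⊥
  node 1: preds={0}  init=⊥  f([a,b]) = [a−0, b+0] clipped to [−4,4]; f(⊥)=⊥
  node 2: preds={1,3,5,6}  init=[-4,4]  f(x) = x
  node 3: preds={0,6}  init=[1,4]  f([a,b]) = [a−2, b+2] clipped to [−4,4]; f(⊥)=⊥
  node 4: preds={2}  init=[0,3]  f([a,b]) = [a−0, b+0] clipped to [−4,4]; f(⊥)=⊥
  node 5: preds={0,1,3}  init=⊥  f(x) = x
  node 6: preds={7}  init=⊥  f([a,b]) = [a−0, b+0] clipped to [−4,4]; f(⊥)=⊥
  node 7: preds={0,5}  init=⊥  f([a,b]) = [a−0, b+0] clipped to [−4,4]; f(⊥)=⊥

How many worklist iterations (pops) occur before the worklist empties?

38

Trace (38 dequeues):
  [1] u=0 | in ⊥ | out ⊥ | ==
  [2] u=1 | in ⊥ | out ⊥ | ==
  [3] u=2 | in [1,4] | out [-4,4] | ==
  [4] u=3 | in ⊥ | out [1,4] | ==
  [5] u=4 | in [-4,4] | out [-4,4] | prev [0,3] | push {}
  [6] u=5 | in [1,4] | out [1,4] | prev ⊥ | push {2}
  [7] u=6 | in ⊥ | out ⊥ | ==
  [8] u=7 | in [1,4] | out [1,4] | prev ⊥ | push {6}
  [9] u=2 | in [1,4] | out [-4,4] | ==
  [10] u=6 | in [1,4] | out [1,4] | prev ⊥ | push {0,2,3}
  [11] u=0 | in [1,4] | out [0,4] | prev ⊥ | push {1,5,7}
  [12] u=2 | in [1,4] | out [-4,4] | ==
  [13] u=3 | in [0,4] | out [-2,4] | prev [1,4] | push {2}
  [14] u=1 | in [0,4] | out [0,4] | prev ⊥ | push {0}
  [15] u=5 | in [-2,4] | out [-2,4] | prev [1,4] | push {}
  [16] u=7 | in [-2,4] | out [-2,4] | prev [1,4] | push {6}
  [17] u=2 | in [-2,4] | out [-4,4] | ==
  [18] u=0 | in [0,4] | out [-1,4] | prev [0,4] | push {1,3,5,7}
  [19] u=6 | in [-2,4] | out [-2,4] | prev [1,4] | push {0,2}
  [20] u=1 | in [-1,4] | out [-1,4] | prev [0,4] | push {}
  [21] u=3 | in [-2,4] | out [-4,4] | prev [-2,4] | push {}
  [22] u=5 | in [-4,4] | out [-4,4] | prev [-2,4] | push {}
  [23] u=7 | in [-4,4] | out [-4,4] | prev [-2,4] | push {6}
  [24] u=0 | in [-2,4] | out [-3,4] | prev [-1,4] | push {1,3,5,7}
  [25] u=2 | in [-4,4] | out [-4,4] | ==
  [26] u=6 | in [-4,4] | out [-4,4] | prev [-2,4] | push {0,2}
  [27] u=1 | in [-3,4] | out [-3,4] | prev [-1,4] | push {}
  [28] u=3 | in [-4,4] | out [-4,4] | ==
  [29] u=5 | in [-4,4] | out [-4,4] | ==
  [30] u=7 | in [-4,4] | out [-4,4] | ==
  [31] u=0 | in [-4,4] | out [-4,4] | prev [-3,4] | push {1,3,5,7}
  [32] u=2 | in [-4,4] | out [-4,4] | ==
  [33] u=1 | in [-4,4] | out [-4,4] | prev [-3,4] | push {0,2}
  [34] u=3 | in [-4,4] | out [-4,4] | ==
  [35] u=5 | in [-4,4] | out [-4,4] | ==
  [36] u=7 | in [-4,4] | out [-4,4] | ==
  [37] u=0 | in [-4,4] | out [-4,4] | ==
  [38] u=2 | in [-4,4] | out [-4,4] | ==

Converged values:
  [0] [-4,4]
  [1] [-4,4]
  [2] [-4,4]
  [3] [-4,4]
  [4] [-4,4]
  [5] [-4,4]
  [6] [-4,4]
  [7] [-4,4]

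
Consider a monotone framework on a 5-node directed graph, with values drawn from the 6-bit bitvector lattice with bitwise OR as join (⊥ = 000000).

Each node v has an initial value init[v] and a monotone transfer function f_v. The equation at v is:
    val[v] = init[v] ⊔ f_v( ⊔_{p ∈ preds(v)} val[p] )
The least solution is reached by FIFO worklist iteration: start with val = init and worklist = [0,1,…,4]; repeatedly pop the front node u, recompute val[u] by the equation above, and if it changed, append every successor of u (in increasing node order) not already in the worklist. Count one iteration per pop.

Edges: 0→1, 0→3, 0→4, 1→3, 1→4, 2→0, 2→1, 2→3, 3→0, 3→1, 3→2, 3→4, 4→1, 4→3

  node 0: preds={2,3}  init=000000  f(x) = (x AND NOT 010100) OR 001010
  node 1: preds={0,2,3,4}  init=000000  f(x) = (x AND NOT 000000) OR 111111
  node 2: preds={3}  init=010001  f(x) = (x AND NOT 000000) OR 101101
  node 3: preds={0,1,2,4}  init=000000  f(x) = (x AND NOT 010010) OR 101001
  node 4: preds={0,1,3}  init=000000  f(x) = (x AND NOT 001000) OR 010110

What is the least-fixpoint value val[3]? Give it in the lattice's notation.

101101

Trace (10 dequeues):
  [1] u=0 | in 010001 | out 001011 | prev 000000 | push {}
  [2] u=1 | in 011011 | out 111111 | prev 000000 | push {}
  [3] u=2 | in 000000 | out 111101 | prev 010001 | push {0,1}
  [4] u=3 | in 111111 | out 101101 | prev 000000 | push {2}
  [5] u=4 | in 111111 | out 110111 | prev 000000 | push {3}
  [6] u=0 | in 111101 | out 101011 | prev 001011 | push {4}
  [7] u=1 | in 111111 | out 111111 | ==
  [8] u=2 | in 101101 | out 111101 | ==
  [9] u=3 | in 111111 | out 101101 | ==
  [10] u=4 | in 111111 | out 110111 | ==

Converged values:
  [0] 101011
  [1] 111111
  [2] 111101
  [3] 101101
  [4] 110111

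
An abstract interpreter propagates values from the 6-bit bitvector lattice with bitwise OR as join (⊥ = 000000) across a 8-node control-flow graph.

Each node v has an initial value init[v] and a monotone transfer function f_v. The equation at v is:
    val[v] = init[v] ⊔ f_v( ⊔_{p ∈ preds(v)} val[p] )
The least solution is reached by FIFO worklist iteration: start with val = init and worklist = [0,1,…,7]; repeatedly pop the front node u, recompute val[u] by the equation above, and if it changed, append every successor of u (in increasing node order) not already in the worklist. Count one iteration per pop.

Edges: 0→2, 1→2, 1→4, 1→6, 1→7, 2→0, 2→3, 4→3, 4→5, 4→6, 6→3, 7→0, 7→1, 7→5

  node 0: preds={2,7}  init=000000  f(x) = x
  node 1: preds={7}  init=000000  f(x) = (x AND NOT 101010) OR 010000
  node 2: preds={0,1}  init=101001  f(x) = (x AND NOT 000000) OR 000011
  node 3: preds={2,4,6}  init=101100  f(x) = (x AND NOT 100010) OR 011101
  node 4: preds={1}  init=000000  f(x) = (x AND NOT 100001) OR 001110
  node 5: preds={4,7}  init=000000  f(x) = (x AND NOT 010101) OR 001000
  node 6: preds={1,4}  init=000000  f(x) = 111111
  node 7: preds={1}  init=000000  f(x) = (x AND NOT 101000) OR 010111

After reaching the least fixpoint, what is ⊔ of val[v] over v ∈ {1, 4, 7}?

011111

Iteration log — 18 steps:
  step 1. node 0  ⊔preds=101001  new=101001  old=000000  +wl: 
  step 2. node 1  ⊔preds=000000  new=010000  old=000000  +wl: 
  step 3. node 2  ⊔preds=111001  new=111011  old=101001  +wl: 0
  step 4. node 3  ⊔preds=111011  new=111101  old=101100  +wl: 
  step 5. node 4  ⊔preds=010000  new=011110  old=000000  +wl: 3
  step 6. node 5  ⊔preds=011110  new=001010  old=000000  +wl: 
  step 7. node 6  ⊔preds=011110  new=111111  old=000000  +wl: 
  step 8. node 7  ⊔preds=010000  new=010111  old=000000  +wl: 1,5
  step 9. node 0  ⊔preds=111111  new=111111  old=101001  +wl: 2
  step 10. node 3  ⊔preds=111111  new=111101  stable
  step 11. node 1  ⊔preds=010111  new=010101  old=010000  +wl: 4,6,7
  step 12. node 5  ⊔preds=011111  new=001010  stable
  step 13. node 2  ⊔preds=111111  new=111111  old=111011  +wl: 0,3
  step 14. node 4  ⊔preds=010101  new=011110  stable
  step 15. node 6  ⊔preds=011111  new=111111  stable
  step 16. node 7  ⊔preds=010101  new=010111  stable
  step 17. node 0  ⊔preds=111111  new=111111  stable
  step 18. node 3  ⊔preds=111111  new=111101  stable

Least fixpoint reached:
  node 0: 111111
  node 1: 010101
  node 2: 111111
  node 3: 111101
  node 4: 011110
  node 5: 001010
  node 6: 111111
  node 7: 010111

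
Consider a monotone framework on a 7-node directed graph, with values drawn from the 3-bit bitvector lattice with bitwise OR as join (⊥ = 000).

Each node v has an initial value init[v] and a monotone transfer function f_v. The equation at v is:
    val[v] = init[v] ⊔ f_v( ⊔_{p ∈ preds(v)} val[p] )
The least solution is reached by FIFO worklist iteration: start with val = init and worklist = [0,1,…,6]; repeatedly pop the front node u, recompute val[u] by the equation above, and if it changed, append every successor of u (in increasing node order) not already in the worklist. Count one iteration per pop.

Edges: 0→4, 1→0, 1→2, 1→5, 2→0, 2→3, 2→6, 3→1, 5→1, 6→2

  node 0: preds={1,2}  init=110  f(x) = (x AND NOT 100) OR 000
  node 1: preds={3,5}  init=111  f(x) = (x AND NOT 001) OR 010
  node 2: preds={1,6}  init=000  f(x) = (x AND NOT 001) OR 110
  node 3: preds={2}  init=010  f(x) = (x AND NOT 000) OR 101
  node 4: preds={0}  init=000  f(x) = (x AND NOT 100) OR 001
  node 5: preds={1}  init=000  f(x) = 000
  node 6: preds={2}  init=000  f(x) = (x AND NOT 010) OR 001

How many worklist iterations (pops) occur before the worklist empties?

Iteration log — 10 steps:
  step 1. node 0  ⊔preds=111  new=111  old=110  +wl: 
  step 2. node 1  ⊔preds=010  new=111  stable
  step 3. node 2  ⊔preds=111  new=110  old=000  +wl: 0
  step 4. node 3  ⊔preds=110  new=111  old=010  +wl: 1
  step 5. node 4  ⊔preds=111  new=011  old=000  +wl: 
  step 6. node 5  ⊔preds=111  new=000  stable
  step 7. node 6  ⊔preds=110  new=101  old=000  +wl: 2
  step 8. node 0  ⊔preds=111  new=111  stable
  step 9. node 1  ⊔preds=111  new=111  stable
  step 10. node 2  ⊔preds=111  new=110  stable

Least fixpoint reached:
  node 0: 111
  node 1: 111
  node 2: 110
  node 3: 111
  node 4: 011
  node 5: 000
  node 6: 101

10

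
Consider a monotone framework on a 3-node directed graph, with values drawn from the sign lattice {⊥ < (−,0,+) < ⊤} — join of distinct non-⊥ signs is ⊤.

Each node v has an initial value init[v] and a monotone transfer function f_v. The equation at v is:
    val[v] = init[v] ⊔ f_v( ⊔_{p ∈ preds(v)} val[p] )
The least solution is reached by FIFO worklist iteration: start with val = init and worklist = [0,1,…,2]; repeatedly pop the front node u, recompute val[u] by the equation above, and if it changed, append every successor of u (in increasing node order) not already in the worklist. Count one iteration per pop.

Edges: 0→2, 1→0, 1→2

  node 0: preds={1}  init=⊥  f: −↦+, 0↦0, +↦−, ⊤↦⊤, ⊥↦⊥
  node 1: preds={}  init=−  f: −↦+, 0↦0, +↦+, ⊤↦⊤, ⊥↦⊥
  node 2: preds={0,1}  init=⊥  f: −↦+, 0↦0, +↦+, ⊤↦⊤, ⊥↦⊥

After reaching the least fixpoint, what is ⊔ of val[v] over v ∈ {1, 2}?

Iteration log — 3 steps:
  step 1. node 0  ⊔preds=−  new=+  old=⊥  +wl: 
  step 2. node 1  ⊔preds=⊥  new=−  stable
  step 3. node 2  ⊔preds=⊤  new=⊤  old=⊥  +wl: 

Least fixpoint reached:
  node 0: +
  node 1: −
  node 2: ⊤

⊤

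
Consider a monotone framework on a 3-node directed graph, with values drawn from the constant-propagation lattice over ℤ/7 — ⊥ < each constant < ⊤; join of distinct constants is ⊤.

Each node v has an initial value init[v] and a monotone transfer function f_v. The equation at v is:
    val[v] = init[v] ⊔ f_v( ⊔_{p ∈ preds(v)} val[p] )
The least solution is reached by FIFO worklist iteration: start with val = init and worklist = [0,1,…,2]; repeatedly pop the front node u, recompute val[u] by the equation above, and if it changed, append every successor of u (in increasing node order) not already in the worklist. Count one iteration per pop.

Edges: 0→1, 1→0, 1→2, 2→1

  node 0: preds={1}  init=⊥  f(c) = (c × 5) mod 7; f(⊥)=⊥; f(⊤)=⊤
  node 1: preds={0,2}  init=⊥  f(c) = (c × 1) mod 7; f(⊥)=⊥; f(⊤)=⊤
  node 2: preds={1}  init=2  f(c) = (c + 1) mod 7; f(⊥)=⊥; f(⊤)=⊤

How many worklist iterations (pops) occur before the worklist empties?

8

Trace (8 dequeues):
  [1] u=0 | in ⊥ | out ⊥ | ==
  [2] u=1 | in 2 | out 2 | prev ⊥ | push {0}
  [3] u=2 | in 2 | out ⊤ | prev 2 | push {1}
  [4] u=0 | in 2 | out 3 | prev ⊥ | push {}
  [5] u=1 | in ⊤ | out ⊤ | prev 2 | push {0,2}
  [6] u=0 | in ⊤ | out ⊤ | prev 3 | push {1}
  [7] u=2 | in ⊤ | out ⊤ | ==
  [8] u=1 | in ⊤ | out ⊤ | ==

Converged values:
  [0] ⊤
  [1] ⊤
  [2] ⊤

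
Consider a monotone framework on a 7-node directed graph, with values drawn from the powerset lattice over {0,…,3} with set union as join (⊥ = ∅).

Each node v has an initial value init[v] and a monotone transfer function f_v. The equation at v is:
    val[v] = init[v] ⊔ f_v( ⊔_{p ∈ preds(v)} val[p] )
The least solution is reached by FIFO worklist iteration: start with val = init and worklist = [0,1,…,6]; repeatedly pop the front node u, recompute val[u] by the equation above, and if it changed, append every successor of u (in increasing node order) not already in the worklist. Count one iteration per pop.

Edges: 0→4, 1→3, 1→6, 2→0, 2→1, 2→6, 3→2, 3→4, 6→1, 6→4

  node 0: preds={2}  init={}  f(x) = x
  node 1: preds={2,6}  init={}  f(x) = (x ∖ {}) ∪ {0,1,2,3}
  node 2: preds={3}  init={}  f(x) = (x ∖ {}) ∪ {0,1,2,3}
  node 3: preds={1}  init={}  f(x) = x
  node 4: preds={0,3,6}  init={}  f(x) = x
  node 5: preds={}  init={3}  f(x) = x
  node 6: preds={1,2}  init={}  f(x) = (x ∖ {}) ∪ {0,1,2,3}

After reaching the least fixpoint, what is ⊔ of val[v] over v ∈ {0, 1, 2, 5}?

Trace (11 dequeues):
  [1] u=0 | in {} | out {} | ==
  [2] u=1 | in {} | out {0,1,2,3} | prev {} | push {}
  [3] u=2 | in {} | out {0,1,2,3} | prev {} | push {0,1}
  [4] u=3 | in {0,1,2,3} | out {0,1,2,3} | prev {} | push {2}
  [5] u=4 | in {0,1,2,3} | out {0,1,2,3} | prev {} | push {}
  [6] u=5 | in {} | out {3} | ==
  [7] u=6 | in {0,1,2,3} | out {0,1,2,3} | prev {} | push {4}
  [8] u=0 | in {0,1,2,3} | out {0,1,2,3} | prev {} | push {}
  [9] u=1 | in {0,1,2,3} | out {0,1,2,3} | ==
  [10] u=2 | in {0,1,2,3} | out {0,1,2,3} | ==
  [11] u=4 | in {0,1,2,3} | out {0,1,2,3} | ==

Converged values:
  [0] {0,1,2,3}
  [1] {0,1,2,3}
  [2] {0,1,2,3}
  [3] {0,1,2,3}
  [4] {0,1,2,3}
  [5] {3}
  [6] {0,1,2,3}

{0,1,2,3}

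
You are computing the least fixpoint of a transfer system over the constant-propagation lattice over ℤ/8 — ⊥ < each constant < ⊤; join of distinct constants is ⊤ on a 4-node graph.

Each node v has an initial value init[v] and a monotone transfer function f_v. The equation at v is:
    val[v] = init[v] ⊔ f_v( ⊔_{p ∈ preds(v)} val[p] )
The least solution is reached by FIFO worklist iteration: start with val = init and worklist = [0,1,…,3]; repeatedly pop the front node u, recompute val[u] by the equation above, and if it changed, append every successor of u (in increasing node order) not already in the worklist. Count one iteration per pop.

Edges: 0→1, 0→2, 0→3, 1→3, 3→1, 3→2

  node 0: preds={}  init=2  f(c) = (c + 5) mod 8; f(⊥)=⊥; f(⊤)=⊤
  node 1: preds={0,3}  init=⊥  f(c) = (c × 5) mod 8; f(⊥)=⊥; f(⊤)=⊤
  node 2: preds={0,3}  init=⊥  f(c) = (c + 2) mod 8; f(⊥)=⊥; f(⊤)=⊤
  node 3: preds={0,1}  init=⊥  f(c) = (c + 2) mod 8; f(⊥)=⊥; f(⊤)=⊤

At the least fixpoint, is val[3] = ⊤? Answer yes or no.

Trace (9 dequeues):
  [1] u=0 | in ⊥ | out 2 | ==
  [2] u=1 | in 2 | out 2 | prev ⊥ | push {}
  [3] u=2 | in 2 | out 4 | prev ⊥ | push {}
  [4] u=3 | in 2 | out 4 | prev ⊥ | push {1,2}
  [5] u=1 | in ⊤ | out ⊤ | prev 2 | push {3}
  [6] u=2 | in ⊤ | out ⊤ | prev 4 | push {}
  [7] u=3 | in ⊤ | out ⊤ | prev 4 | push {1,2}
  [8] u=1 | in ⊤ | out ⊤ | ==
  [9] u=2 | in ⊤ | out ⊤ | ==

Converged values:
  [0] 2
  [1] ⊤
  [2] ⊤
  [3] ⊤

yes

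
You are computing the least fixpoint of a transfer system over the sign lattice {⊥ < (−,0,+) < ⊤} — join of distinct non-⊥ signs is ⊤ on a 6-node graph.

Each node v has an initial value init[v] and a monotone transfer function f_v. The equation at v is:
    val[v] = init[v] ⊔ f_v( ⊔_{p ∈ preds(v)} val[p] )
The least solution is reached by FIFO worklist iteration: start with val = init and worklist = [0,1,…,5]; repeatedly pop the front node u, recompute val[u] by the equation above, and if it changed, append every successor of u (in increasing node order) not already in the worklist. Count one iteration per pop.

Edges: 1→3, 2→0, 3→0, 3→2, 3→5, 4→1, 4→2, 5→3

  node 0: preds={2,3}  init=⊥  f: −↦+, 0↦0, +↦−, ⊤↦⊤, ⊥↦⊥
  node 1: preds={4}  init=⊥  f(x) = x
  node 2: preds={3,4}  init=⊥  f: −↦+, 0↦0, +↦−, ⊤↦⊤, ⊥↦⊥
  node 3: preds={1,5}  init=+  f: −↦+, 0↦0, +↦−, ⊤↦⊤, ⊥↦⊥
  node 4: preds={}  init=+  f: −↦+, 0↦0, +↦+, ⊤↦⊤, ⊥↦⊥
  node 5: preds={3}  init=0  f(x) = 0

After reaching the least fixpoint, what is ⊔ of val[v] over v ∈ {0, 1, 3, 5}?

⊤

Worklist (9 pops):
  #1 pop 0: in=+ → − (was ⊥); enqueue []
  #2 pop 1: in=+ → + (was ⊥); enqueue []
  #3 pop 2: in=+ → − (was ⊥); enqueue [0]
  #4 pop 3: in=⊤ → ⊤ (was +); enqueue [2]
  #5 pop 4: in=⊥ → + (no change)
  #6 pop 5: in=⊤ → 0 (no change)
  #7 pop 0: in=⊤ → ⊤ (was −); enqueue []
  #8 pop 2: in=⊤ → ⊤ (was −); enqueue [0]
  #9 pop 0: in=⊤ → ⊤ (no change)

Fixpoint:
  val[0] = ⊤
  val[1] = +
  val[2] = ⊤
  val[3] = ⊤
  val[4] = +
  val[5] = 0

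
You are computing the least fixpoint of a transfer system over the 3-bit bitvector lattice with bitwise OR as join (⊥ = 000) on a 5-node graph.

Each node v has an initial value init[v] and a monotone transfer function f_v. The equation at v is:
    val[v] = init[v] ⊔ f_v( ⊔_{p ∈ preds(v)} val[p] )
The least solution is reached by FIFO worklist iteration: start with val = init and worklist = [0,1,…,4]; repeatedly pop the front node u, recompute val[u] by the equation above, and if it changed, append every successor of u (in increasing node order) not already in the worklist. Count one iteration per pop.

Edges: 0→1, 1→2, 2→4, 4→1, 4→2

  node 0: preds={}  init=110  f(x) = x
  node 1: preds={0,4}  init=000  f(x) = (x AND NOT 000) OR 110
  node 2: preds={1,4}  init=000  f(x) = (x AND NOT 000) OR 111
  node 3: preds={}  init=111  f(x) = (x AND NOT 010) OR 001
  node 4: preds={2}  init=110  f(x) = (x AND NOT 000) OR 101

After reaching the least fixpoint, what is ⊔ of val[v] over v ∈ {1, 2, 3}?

111

Worklist (7 pops):
  #1 pop 0: in=000 → 110 (no change)
  #2 pop 1: in=110 → 110 (was 000); enqueue []
  #3 pop 2: in=110 → 111 (was 000); enqueue []
  #4 pop 3: in=000 → 111 (no change)
  #5 pop 4: in=111 → 111 (was 110); enqueue [1,2]
  #6 pop 1: in=111 → 111 (was 110); enqueue []
  #7 pop 2: in=111 → 111 (no change)

Fixpoint:
  val[0] = 110
  val[1] = 111
  val[2] = 111
  val[3] = 111
  val[4] = 111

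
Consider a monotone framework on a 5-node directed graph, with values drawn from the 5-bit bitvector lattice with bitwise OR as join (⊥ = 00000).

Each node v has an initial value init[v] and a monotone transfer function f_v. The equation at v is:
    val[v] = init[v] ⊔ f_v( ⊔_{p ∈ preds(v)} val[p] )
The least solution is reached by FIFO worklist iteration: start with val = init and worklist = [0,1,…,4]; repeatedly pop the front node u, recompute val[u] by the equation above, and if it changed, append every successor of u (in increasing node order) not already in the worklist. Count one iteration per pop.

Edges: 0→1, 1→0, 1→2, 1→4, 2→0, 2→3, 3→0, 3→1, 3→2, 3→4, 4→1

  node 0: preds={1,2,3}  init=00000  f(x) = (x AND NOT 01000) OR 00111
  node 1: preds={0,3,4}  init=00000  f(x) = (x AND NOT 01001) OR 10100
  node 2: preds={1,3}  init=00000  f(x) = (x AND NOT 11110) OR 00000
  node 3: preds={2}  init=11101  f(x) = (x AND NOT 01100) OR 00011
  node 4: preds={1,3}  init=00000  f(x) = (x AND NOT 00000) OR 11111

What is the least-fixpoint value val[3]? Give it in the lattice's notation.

Iteration log — 8 steps:
  step 1. node 0  ⊔preds=11101  new=10111  old=00000  +wl: 
  step 2. node 1  ⊔preds=11111  new=10110  old=00000  +wl: 0
  step 3. node 2  ⊔preds=11111  new=00001  old=00000  +wl: 
  step 4. node 3  ⊔preds=00001  new=11111  old=11101  +wl: 1,2
  step 5. node 4  ⊔preds=11111  new=11111  old=00000  +wl: 
  step 6. node 0  ⊔preds=11111  new=10111  stable
  step 7. node 1  ⊔preds=11111  new=10110  stable
  step 8. node 2  ⊔preds=11111  new=00001  stable

Least fixpoint reached:
  node 0: 10111
  node 1: 10110
  node 2: 00001
  node 3: 11111
  node 4: 11111

11111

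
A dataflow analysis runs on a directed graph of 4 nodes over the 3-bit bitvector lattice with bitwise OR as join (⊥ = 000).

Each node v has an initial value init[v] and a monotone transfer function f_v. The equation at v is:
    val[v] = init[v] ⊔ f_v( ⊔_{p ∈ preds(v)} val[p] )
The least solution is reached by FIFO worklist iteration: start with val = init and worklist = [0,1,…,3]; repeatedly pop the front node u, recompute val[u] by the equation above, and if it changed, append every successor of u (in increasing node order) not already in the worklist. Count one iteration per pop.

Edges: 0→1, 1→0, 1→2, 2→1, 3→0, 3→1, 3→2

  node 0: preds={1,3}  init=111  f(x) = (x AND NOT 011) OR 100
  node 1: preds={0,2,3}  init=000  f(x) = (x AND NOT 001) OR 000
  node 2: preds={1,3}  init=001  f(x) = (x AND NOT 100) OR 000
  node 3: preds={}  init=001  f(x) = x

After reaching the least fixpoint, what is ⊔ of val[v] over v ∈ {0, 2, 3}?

Trace (6 dequeues):
  [1] u=0 | in 001 | out 111 | ==
  [2] u=1 | in 111 | out 110 | prev 000 | push {0}
  [3] u=2 | in 111 | out 011 | prev 001 | push {1}
  [4] u=3 | in 000 | out 001 | ==
  [5] u=0 | in 111 | out 111 | ==
  [6] u=1 | in 111 | out 110 | ==

Converged values:
  [0] 111
  [1] 110
  [2] 011
  [3] 001

111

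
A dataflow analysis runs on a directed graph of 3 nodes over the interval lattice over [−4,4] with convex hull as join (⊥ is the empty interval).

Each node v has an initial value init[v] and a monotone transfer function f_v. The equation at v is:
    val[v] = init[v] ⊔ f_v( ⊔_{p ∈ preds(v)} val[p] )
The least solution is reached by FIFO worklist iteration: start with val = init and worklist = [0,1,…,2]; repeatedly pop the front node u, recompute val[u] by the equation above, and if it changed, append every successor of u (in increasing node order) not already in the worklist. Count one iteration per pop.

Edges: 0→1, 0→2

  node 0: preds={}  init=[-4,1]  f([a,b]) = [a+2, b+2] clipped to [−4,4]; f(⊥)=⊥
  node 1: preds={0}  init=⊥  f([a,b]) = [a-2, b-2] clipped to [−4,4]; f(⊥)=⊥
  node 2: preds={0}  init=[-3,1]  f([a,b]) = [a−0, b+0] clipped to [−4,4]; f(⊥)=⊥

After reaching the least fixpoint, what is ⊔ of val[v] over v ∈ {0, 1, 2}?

Trace (3 dequeues):
  [1] u=0 | in ⊥ | out [-4,1] | ==
  [2] u=1 | in [-4,1] | out [-4,-1] | prev ⊥ | push {}
  [3] u=2 | in [-4,1] | out [-4,1] | prev [-3,1] | push {}

Converged values:
  [0] [-4,1]
  [1] [-4,-1]
  [2] [-4,1]

[-4,1]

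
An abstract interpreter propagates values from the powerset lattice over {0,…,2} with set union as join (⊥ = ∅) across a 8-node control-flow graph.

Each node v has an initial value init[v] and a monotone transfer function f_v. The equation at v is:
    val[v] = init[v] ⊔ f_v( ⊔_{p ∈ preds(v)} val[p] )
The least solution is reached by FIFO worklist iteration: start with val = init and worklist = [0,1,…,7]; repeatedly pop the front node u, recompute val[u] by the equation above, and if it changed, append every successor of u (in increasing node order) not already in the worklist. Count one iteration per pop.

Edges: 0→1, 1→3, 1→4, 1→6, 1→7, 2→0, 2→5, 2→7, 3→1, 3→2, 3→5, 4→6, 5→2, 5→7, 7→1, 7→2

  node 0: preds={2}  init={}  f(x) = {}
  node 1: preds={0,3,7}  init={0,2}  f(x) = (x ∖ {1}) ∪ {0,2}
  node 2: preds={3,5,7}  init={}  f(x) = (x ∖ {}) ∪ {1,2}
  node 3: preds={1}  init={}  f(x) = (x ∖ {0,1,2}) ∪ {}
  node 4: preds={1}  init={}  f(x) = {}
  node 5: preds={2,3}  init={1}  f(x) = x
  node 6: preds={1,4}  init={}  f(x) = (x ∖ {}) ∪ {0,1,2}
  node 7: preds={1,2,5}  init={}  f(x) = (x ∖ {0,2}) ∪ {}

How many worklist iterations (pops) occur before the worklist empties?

Trace (11 dequeues):
  [1] u=0 | in {} | out {} | ==
  [2] u=1 | in {} | out {0,2} | ==
  [3] u=2 | in {1} | out {1,2} | prev {} | push {0}
  [4] u=3 | in {0,2} | out {} | ==
  [5] u=4 | in {0,2} | out {} | ==
  [6] u=5 | in {1,2} | out {1,2} | prev {1} | push {2}
  [7] u=6 | in {0,2} | out {0,1,2} | prev {} | push {}
  [8] u=7 | in {0,1,2} | out {1} | prev {} | push {1}
  [9] u=0 | in {1,2} | out {} | ==
  [10] u=2 | in {1,2} | out {1,2} | ==
  [11] u=1 | in {1} | out {0,2} | ==

Converged values:
  [0] {}
  [1] {0,2}
  [2] {1,2}
  [3] {}
  [4] {}
  [5] {1,2}
  [6] {0,1,2}
  [7] {1}

11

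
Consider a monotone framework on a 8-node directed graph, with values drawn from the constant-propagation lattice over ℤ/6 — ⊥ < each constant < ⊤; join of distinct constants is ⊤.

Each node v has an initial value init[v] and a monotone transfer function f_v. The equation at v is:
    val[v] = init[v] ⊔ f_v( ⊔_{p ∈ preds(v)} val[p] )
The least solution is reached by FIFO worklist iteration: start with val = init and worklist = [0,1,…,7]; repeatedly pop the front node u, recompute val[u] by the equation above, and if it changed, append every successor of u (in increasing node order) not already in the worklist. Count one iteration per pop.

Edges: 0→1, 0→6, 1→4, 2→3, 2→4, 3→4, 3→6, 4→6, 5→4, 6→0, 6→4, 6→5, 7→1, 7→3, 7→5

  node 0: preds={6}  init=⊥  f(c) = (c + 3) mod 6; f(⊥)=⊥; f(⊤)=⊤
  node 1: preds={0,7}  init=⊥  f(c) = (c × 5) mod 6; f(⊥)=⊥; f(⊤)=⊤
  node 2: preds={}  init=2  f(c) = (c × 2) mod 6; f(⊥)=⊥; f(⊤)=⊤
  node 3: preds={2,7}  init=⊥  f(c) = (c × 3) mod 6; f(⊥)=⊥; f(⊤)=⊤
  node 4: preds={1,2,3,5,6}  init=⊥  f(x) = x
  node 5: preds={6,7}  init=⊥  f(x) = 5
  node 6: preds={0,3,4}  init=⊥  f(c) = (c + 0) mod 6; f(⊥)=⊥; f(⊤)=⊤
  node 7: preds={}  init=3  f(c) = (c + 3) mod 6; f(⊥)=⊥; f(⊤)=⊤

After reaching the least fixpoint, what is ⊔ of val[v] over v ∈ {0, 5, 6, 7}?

Iteration log — 14 steps:
  step 1. node 0  ⊔preds=⊥  new=⊥  stable
  step 2. node 1  ⊔preds=3  new=3  old=⊥  +wl: 
  step 3. node 2  ⊔preds=⊥  new=2  stable
  step 4. node 3  ⊔preds=⊤  new=⊤  old=⊥  +wl: 
  step 5. node 4  ⊔preds=⊤  new=⊤  old=⊥  +wl: 
  step 6. node 5  ⊔preds=3  new=5  old=⊥  +wl: 4
  step 7. node 6  ⊔preds=⊤  new=⊤  old=⊥  +wl: 0,5
  step 8. node 7  ⊔preds=⊥  new=3  stable
  step 9. node 4  ⊔preds=⊤  new=⊤  stable
  step 10. node 0  ⊔preds=⊤  new=⊤  old=⊥  +wl: 1,6
  step 11. node 5  ⊔preds=⊤  new=5  stable
  step 12. node 1  ⊔preds=⊤  new=⊤  old=3  +wl: 4
  step 13. node 6  ⊔preds=⊤  new=⊤  stable
  step 14. node 4  ⊔preds=⊤  new=⊤  stable

Least fixpoint reached:
  node 0: ⊤
  node 1: ⊤
  node 2: 2
  node 3: ⊤
  node 4: ⊤
  node 5: 5
  node 6: ⊤
  node 7: 3

⊤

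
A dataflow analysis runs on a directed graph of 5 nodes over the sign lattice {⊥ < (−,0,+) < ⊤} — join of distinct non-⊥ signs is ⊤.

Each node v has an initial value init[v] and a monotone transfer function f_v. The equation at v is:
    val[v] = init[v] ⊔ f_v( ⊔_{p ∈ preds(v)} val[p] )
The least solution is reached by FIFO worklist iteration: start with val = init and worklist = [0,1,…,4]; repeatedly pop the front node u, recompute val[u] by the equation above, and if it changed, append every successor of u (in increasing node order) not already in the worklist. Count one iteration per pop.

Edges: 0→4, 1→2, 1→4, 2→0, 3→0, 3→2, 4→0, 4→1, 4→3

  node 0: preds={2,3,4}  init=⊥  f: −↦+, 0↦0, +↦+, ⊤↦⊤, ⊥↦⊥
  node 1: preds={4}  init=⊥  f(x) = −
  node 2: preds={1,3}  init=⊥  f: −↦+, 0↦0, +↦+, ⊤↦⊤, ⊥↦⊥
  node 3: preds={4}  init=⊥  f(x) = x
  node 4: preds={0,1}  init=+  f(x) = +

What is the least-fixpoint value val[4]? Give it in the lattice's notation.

Trace (9 dequeues):
  [1] u=0 | in + | out + | prev ⊥ | push {}
  [2] u=1 | in + | out − | prev ⊥ | push {}
  [3] u=2 | in − | out + | prev ⊥ | push {0}
  [4] u=3 | in + | out + | prev ⊥ | push {2}
  [5] u=4 | in ⊤ | out + | ==
  [6] u=0 | in + | out + | ==
  [7] u=2 | in ⊤ | out ⊤ | prev + | push {0}
  [8] u=0 | in ⊤ | out ⊤ | prev + | push {4}
  [9] u=4 | in ⊤ | out + | ==

Converged values:
  [0] ⊤
  [1] −
  [2] ⊤
  [3] +
  [4] +

+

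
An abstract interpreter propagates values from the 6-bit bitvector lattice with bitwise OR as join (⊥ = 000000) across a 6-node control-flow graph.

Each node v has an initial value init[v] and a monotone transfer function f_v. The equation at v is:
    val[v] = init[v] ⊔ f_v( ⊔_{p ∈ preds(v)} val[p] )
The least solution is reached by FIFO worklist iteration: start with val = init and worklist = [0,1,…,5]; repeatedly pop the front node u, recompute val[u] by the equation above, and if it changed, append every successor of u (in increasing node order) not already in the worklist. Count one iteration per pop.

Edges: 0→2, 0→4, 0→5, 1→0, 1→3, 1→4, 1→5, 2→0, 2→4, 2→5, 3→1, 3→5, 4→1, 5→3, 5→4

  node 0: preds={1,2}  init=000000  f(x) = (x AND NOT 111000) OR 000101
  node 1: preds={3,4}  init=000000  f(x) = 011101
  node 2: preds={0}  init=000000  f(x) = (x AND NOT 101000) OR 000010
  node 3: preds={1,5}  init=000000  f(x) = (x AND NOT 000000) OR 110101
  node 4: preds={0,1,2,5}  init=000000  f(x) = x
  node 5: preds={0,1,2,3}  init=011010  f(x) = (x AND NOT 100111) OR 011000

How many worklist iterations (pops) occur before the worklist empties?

Iteration log — 11 steps:
  step 1. node 0  ⊔preds=000000  new=000101  old=000000  +wl: 
  step 2. node 1  ⊔preds=000000  new=011101  old=000000  +wl: 0
  step 3. node 2  ⊔preds=000101  new=000111  old=000000  +wl: 
  step 4. node 3  ⊔preds=011111  new=111111  old=000000  +wl: 1
  step 5. node 4  ⊔preds=011111  new=011111  old=000000  +wl: 
  step 6. node 5  ⊔preds=111111  new=011010  stable
  step 7. node 0  ⊔preds=011111  new=000111  old=000101  +wl: 2,4,5
  step 8. node 1  ⊔preds=111111  new=011101  stable
  step 9. node 2  ⊔preds=000111  new=000111  stable
  step 10. node 4  ⊔preds=011111  new=011111  stable
  step 11. node 5  ⊔preds=111111  new=011010  stable

Least fixpoint reached:
  node 0: 000111
  node 1: 011101
  node 2: 000111
  node 3: 111111
  node 4: 011111
  node 5: 011010

11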